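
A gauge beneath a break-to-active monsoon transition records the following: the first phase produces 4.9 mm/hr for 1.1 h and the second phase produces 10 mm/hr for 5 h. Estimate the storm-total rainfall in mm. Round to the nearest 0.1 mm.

Total = Σ Rᵢ Δtᵢ = 4.9 × 1.1 + 10 × 5
      = 5.39 + 50 = 55.4 mm.

total ≈ 55.4 mm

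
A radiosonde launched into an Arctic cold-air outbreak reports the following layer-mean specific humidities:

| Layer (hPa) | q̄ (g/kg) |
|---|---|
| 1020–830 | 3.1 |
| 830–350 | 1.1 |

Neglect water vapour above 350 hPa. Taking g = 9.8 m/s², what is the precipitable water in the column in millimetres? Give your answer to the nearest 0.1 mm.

PW ≈ 11.4 mm

Precipitable water is the column-integrated vapour mass per unit area: PW = (1/g) Σ q̄ Δp, with q in kg/kg and Δp in Pa (1 kg/m² of water = 1 mm).
Layer 1020–830 hPa: Δp = 190 hPa = 19000 Pa, q̄ = 0.0031 kg/kg → 0.0031 × 19000 / 9.8 = 6.01 mm
Layer 830–350 hPa: Δp = 480 hPa = 48000 Pa, q̄ = 0.0011 kg/kg → 0.0011 × 48000 / 9.8 = 5.39 mm
PW = 6.01 + 5.39 = 11.40 ≈ 11.4 mm.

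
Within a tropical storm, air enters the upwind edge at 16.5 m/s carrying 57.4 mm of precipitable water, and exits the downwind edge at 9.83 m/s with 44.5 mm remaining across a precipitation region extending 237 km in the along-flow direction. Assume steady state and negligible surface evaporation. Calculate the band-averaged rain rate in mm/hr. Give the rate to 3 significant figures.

R ≈ 7.74 mm/hr

Column moisture flux per unit crosswind length is F = V × PW.
Inflow: F_in = 16.5 × 57.4 = 947.1 mm·m/s
Outflow: F_out = 9.83 × 44.5 = 437.435 mm·m/s
Steady-state rate R = (F_in − F_out)/L = (947.1 − 437.435) / 237000 m = 2.150e-03 mm/s.
R = 2.150e-03 × 3600 = 7.74 mm/hr.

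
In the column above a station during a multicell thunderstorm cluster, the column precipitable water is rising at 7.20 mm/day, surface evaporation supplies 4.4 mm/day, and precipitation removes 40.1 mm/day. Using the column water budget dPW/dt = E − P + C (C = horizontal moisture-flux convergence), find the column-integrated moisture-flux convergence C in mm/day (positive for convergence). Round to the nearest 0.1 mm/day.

C ≈ 42.9 mm/day

dPW/dt = +7.20 mm/day.
C = dPW/dt − E + P = (+7.20) − 4.4 + 40.1 = 42.9 mm/day.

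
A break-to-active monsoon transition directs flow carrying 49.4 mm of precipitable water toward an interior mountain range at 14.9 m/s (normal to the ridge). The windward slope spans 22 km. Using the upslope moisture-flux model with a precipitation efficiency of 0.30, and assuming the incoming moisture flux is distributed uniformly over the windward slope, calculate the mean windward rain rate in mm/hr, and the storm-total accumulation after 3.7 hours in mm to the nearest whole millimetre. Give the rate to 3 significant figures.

Incoming column moisture flux per unit ridge length: F = V × PW = 14.9 × 49.4 = 736.06 mm·m/s.
Spread over the 22 km slope with efficiency ε = 0.30: R = ε·F/W = 0.30 × 736.06 / 22000 m = 1.004e-02 mm/s.
R = 1.004e-02 × 3600 = 36.1 mm/hr.
Over 3.7 h: total = 36.1 × 3.7 = 133.57 ≈ 134 mm.

R ≈ 36.1 mm/hr; total ≈ 134 mm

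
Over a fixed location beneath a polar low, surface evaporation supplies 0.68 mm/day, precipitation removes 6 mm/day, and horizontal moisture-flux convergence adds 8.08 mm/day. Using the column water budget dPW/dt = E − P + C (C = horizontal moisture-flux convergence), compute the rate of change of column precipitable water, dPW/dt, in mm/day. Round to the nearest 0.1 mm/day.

dPW/dt = E − P + C = 0.68 − 6 + (8.08) = 2.8 mm/day.

dPW/dt ≈ 2.8 mm/day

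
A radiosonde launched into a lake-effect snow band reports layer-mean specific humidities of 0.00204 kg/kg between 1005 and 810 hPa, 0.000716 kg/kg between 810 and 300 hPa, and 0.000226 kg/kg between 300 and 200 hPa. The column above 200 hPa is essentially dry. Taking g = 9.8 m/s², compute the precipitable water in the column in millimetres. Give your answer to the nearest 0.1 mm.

Precipitable water is the column-integrated vapour mass per unit area: PW = (1/g) Σ q̄ Δp, with q in kg/kg and Δp in Pa (1 kg/m² of water = 1 mm).
Layer 1005–810 hPa: Δp = 195 hPa = 19500 Pa, q̄ = 0.00204 kg/kg → 0.00204 × 19500 / 9.8 = 4.06 mm
Layer 810–300 hPa: Δp = 510 hPa = 51000 Pa, q̄ = 0.000716 kg/kg → 0.000716 × 51000 / 9.8 = 3.73 mm
Layer 300–200 hPa: Δp = 100 hPa = 10000 Pa, q̄ = 0.000226 kg/kg → 0.000226 × 10000 / 9.8 = 0.23 mm
PW = 4.06 + 3.73 + 0.23 = 8.02 ≈ 8.0 mm.

PW ≈ 8.0 mm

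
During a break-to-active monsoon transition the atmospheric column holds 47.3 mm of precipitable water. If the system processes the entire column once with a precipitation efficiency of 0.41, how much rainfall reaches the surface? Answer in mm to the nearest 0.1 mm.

Rainfall = ε × PW = 0.41 × 47.3 = 19.4 mm.

rainfall ≈ 19.4 mm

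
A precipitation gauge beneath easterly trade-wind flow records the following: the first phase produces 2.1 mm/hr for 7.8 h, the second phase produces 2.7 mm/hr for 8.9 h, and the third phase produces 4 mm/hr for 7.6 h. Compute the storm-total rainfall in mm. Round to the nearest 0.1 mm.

Total = Σ Rᵢ Δtᵢ = 2.1 × 7.8 + 2.7 × 8.9 + 4 × 7.6
      = 16.38 + 24.03 + 30.4 = 70.8 mm.

total ≈ 70.8 mm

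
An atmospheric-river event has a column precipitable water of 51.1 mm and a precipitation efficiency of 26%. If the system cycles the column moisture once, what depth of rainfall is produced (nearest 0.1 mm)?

Rainfall = ε × PW = 0.26 × 51.1 = 13.3 mm.

rainfall ≈ 13.3 mm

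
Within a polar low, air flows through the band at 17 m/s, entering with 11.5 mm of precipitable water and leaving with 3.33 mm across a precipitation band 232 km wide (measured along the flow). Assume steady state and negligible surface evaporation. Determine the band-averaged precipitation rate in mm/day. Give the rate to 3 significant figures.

R ≈ 51.7 mm/day

Column moisture flux per unit crosswind length is F = V × PW.
Inflow: F_in = 17 × 11.5 = 195.5 mm·m/s
Outflow: F_out = 17 × 3.33 = 56.61 mm·m/s
Steady-state rate R = (F_in − F_out)/L = (195.5 − 56.61) / 232000 m = 5.987e-04 mm/s.
R = 5.987e-04 × 3600 × 24 = 51.7 mm/day.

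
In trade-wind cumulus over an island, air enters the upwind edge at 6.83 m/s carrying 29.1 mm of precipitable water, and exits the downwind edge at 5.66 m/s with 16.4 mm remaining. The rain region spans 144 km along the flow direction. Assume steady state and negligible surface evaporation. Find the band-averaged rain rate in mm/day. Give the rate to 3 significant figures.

Column moisture flux per unit crosswind length is F = V × PW.
Inflow: F_in = 6.83 × 29.1 = 198.753 mm·m/s
Outflow: F_out = 5.66 × 16.4 = 92.824 mm·m/s
Steady-state rate R = (F_in − F_out)/L = (198.753 − 92.824) / 144000 m = 7.356e-04 mm/s.
R = 7.356e-04 × 3600 × 24 = 63.6 mm/day.

R ≈ 63.6 mm/day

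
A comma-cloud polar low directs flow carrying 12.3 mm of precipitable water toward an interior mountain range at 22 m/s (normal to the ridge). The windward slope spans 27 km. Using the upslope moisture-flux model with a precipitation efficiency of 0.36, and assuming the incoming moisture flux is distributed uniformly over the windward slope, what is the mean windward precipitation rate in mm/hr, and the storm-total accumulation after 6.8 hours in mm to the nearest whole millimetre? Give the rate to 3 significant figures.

R ≈ 13.0 mm/hr; total ≈ 88 mm

Incoming column moisture flux per unit ridge length: F = V × PW = 22 × 12.3 = 270.6 mm·m/s.
Spread over the 27 km slope with efficiency ε = 0.36: R = ε·F/W = 0.36 × 270.6 / 27000 m = 3.608e-03 mm/s.
R = 3.608e-03 × 3600 = 13.0 mm/hr.
Over 6.8 h: total = 13.0 × 6.8 = 88.4 ≈ 88 mm.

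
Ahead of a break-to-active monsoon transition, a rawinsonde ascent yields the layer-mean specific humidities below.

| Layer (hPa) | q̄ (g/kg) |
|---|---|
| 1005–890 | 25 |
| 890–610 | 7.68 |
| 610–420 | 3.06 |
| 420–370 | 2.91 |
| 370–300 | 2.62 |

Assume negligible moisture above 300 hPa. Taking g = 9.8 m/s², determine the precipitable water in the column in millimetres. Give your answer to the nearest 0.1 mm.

PW ≈ 60.6 mm

Precipitable water is the column-integrated vapour mass per unit area: PW = (1/g) Σ q̄ Δp, with q in kg/kg and Δp in Pa (1 kg/m² of water = 1 mm).
Layer 1005–890 hPa: Δp = 115 hPa = 11500 Pa, q̄ = 0.025 kg/kg → 0.025 × 11500 / 9.8 = 29.34 mm
Layer 890–610 hPa: Δp = 280 hPa = 28000 Pa, q̄ = 0.00768 kg/kg → 0.00768 × 28000 / 9.8 = 21.94 mm
Layer 610–420 hPa: Δp = 190 hPa = 19000 Pa, q̄ = 0.00306 kg/kg → 0.00306 × 19000 / 9.8 = 5.93 mm
Layer 420–370 hPa: Δp = 50 hPa = 5000 Pa, q̄ = 0.00291 kg/kg → 0.00291 × 5000 / 9.8 = 1.48 mm
Layer 370–300 hPa: Δp = 70 hPa = 7000 Pa, q̄ = 0.00262 kg/kg → 0.00262 × 7000 / 9.8 = 1.87 mm
PW = 29.34 + 21.94 + 5.93 + 1.48 + 1.87 = 60.56 ≈ 60.6 mm.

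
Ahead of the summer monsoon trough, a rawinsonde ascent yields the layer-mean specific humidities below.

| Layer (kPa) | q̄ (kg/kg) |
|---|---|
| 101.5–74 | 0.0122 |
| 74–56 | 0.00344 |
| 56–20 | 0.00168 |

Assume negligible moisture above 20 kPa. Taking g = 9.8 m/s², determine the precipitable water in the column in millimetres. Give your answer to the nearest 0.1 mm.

Precipitable water is the column-integrated vapour mass per unit area: PW = (1/g) Σ q̄ Δp, with q in kg/kg and Δp in Pa (1 kg/m² of water = 1 mm).
Layer 101.5–74 kPa: Δp = 275 hPa = 27500 Pa, q̄ = 0.0122 kg/kg → 0.0122 × 27500 / 9.8 = 34.23 mm
Layer 74–56 kPa: Δp = 180 hPa = 18000 Pa, q̄ = 0.00344 kg/kg → 0.00344 × 18000 / 9.8 = 6.32 mm
Layer 56–20 kPa: Δp = 360 hPa = 36000 Pa, q̄ = 0.00168 kg/kg → 0.00168 × 36000 / 9.8 = 6.17 mm
PW = 34.23 + 6.32 + 6.17 = 46.72 ≈ 46.7 mm.

PW ≈ 46.7 mm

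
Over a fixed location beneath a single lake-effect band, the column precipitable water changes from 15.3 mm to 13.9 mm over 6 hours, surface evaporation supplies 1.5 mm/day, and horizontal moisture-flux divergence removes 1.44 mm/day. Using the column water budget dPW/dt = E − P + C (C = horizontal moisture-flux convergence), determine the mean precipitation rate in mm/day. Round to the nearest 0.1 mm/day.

dPW/dt = (13.9 − 15.3) mm / (6/24 day) = -5.600 mm/day.
P = E + C − dPW/dt = 1.5 + (-1.44) − (-5.600) = 5.7 mm/day.

P ≈ 5.7 mm/day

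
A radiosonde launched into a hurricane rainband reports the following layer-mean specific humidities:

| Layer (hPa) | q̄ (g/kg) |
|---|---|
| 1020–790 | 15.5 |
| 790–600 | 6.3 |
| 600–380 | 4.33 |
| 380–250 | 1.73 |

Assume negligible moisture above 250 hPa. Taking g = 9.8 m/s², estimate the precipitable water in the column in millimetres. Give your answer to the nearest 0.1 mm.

PW ≈ 60.6 mm

Precipitable water is the column-integrated vapour mass per unit area: PW = (1/g) Σ q̄ Δp, with q in kg/kg and Δp in Pa (1 kg/m² of water = 1 mm).
Layer 1020–790 hPa: Δp = 230 hPa = 23000 Pa, q̄ = 0.0155 kg/kg → 0.0155 × 23000 / 9.8 = 36.38 mm
Layer 790–600 hPa: Δp = 190 hPa = 19000 Pa, q̄ = 0.0063 kg/kg → 0.0063 × 19000 / 9.8 = 12.21 mm
Layer 600–380 hPa: Δp = 220 hPa = 22000 Pa, q̄ = 0.00433 kg/kg → 0.00433 × 22000 / 9.8 = 9.72 mm
Layer 380–250 hPa: Δp = 130 hPa = 13000 Pa, q̄ = 0.00173 kg/kg → 0.00173 × 13000 / 9.8 = 2.29 mm
PW = 36.38 + 12.21 + 9.72 + 2.29 = 60.60 ≈ 60.6 mm.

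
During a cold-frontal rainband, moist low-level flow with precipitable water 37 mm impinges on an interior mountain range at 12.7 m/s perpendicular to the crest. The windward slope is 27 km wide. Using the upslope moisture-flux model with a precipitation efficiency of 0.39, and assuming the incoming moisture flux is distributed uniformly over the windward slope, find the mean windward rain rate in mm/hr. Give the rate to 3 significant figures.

R ≈ 24.4 mm/hr

Incoming column moisture flux per unit ridge length: F = V × PW = 12.7 × 37 = 469.9 mm·m/s.
Spread over the 27 km slope with efficiency ε = 0.39: R = ε·F/W = 0.39 × 469.9 / 27000 m = 6.787e-03 mm/s.
R = 6.787e-03 × 3600 = 24.4 mm/hr.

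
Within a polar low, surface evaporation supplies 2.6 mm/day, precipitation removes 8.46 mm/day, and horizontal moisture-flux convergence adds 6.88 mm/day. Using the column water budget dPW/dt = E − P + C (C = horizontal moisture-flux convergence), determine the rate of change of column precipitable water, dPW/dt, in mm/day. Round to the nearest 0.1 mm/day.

dPW/dt = E − P + C = 2.6 − 8.46 + (6.88) = 1.0 mm/day.

dPW/dt ≈ 1.0 mm/day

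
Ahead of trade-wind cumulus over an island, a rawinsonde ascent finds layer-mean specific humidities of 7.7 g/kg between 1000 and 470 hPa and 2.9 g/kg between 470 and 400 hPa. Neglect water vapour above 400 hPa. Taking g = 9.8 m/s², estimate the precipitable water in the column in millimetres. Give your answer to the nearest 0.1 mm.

PW ≈ 43.7 mm

Precipitable water is the column-integrated vapour mass per unit area: PW = (1/g) Σ q̄ Δp, with q in kg/kg and Δp in Pa (1 kg/m² of water = 1 mm).
Layer 1000–470 hPa: Δp = 530 hPa = 53000 Pa, q̄ = 0.0077 kg/kg → 0.0077 × 53000 / 9.8 = 41.64 mm
Layer 470–400 hPa: Δp = 70 hPa = 7000 Pa, q̄ = 0.0029 kg/kg → 0.0029 × 7000 / 9.8 = 2.07 mm
PW = 41.64 + 2.07 = 43.71 ≈ 43.7 mm.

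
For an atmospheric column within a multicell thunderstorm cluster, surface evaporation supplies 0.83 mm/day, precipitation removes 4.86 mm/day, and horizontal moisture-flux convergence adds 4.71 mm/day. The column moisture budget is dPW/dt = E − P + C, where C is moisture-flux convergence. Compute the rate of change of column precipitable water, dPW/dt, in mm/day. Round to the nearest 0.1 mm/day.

dPW/dt = E − P + C = 0.83 − 4.86 + (4.71) = 0.7 mm/day.

dPW/dt ≈ 0.7 mm/day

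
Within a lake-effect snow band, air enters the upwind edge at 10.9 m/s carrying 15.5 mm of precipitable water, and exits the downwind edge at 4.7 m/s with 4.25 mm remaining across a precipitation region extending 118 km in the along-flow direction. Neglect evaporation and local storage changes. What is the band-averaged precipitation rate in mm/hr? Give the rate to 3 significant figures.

Column moisture flux per unit crosswind length is F = V × PW.
Inflow: F_in = 10.9 × 15.5 = 168.95 mm·m/s
Outflow: F_out = 4.7 × 4.25 = 19.975 mm·m/s
Steady-state rate R = (F_in − F_out)/L = (168.95 − 19.975) / 118000 m = 1.263e-03 mm/s.
R = 1.263e-03 × 3600 = 4.55 mm/hr.

R ≈ 4.55 mm/hr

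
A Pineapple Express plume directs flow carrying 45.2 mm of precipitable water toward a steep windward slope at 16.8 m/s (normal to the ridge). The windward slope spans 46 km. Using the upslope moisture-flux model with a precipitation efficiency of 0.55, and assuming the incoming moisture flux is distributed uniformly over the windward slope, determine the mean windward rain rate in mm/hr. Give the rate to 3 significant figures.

Incoming column moisture flux per unit ridge length: F = V × PW = 16.8 × 45.2 = 759.36 mm·m/s.
Spread over the 46 km slope with efficiency ε = 0.55: R = ε·F/W = 0.55 × 759.36 / 46000 m = 9.079e-03 mm/s.
R = 9.079e-03 × 3600 = 32.7 mm/hr.

R ≈ 32.7 mm/hr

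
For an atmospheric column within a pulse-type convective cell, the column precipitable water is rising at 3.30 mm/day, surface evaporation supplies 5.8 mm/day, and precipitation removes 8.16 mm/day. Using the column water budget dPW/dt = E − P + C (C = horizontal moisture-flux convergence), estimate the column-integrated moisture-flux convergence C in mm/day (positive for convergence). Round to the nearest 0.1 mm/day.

dPW/dt = +3.30 mm/day.
C = dPW/dt − E + P = (+3.30) − 5.8 + 8.16 = 5.7 mm/day.

C ≈ 5.7 mm/day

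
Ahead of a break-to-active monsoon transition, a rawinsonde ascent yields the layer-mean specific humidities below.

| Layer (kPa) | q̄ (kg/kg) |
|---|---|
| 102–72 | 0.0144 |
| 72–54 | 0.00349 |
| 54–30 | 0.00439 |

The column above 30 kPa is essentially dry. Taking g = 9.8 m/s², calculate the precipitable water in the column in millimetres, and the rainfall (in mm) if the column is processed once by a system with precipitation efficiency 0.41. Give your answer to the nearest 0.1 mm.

PW ≈ 61.2 mm; rainfall ≈ 25.1 mm

Precipitable water is the column-integrated vapour mass per unit area: PW = (1/g) Σ q̄ Δp, with q in kg/kg and Δp in Pa (1 kg/m² of water = 1 mm).
Layer 102–72 kPa: Δp = 300 hPa = 30000 Pa, q̄ = 0.0144 kg/kg → 0.0144 × 30000 / 9.8 = 44.08 mm
Layer 72–54 kPa: Δp = 180 hPa = 18000 Pa, q̄ = 0.00349 kg/kg → 0.00349 × 18000 / 9.8 = 6.41 mm
Layer 54–30 kPa: Δp = 240 hPa = 24000 Pa, q̄ = 0.00439 kg/kg → 0.00439 × 24000 / 9.8 = 10.75 mm
PW = 44.08 + 6.41 + 10.75 = 61.24 ≈ 61.2 mm.
Rainfall = ε × PW = 0.41 × 61.2 = 25.1 mm.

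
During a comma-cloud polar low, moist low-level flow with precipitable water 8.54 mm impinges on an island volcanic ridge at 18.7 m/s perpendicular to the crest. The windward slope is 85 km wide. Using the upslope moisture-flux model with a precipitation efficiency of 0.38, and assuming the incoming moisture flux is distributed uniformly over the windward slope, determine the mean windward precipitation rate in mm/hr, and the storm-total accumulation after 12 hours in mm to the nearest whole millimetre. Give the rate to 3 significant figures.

R ≈ 2.57 mm/hr; total ≈ 31 mm

Incoming column moisture flux per unit ridge length: F = V × PW = 18.7 × 8.54 = 159.698 mm·m/s.
Spread over the 85 km slope with efficiency ε = 0.38: R = ε·F/W = 0.38 × 159.698 / 85000 m = 7.139e-04 mm/s.
R = 7.139e-04 × 3600 = 2.57 mm/hr.
Over 12 h: total = 2.57 × 12 = 30.84 ≈ 31 mm.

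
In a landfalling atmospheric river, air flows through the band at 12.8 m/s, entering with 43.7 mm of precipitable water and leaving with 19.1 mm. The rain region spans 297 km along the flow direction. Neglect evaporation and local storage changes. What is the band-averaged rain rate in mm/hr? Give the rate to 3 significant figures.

R ≈ 3.82 mm/hr

Column moisture flux per unit crosswind length is F = V × PW.
Inflow: F_in = 12.8 × 43.7 = 559.36 mm·m/s
Outflow: F_out = 12.8 × 19.1 = 244.48 mm·m/s
Steady-state rate R = (F_in − F_out)/L = (559.36 − 244.48) / 297000 m = 1.060e-03 mm/s.
R = 1.060e-03 × 3600 = 3.82 mm/hr.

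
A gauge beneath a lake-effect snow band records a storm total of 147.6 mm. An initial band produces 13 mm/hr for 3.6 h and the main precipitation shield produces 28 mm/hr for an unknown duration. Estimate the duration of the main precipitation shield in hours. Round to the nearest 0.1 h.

Known phases: 13 × 3.6 = 46.8 mm.
Remaining depth = 147.6 − 46.8 = 100.8 mm.
Duration = 100.8 / 28 = 3.6 h.

duration ≈ 3.6 h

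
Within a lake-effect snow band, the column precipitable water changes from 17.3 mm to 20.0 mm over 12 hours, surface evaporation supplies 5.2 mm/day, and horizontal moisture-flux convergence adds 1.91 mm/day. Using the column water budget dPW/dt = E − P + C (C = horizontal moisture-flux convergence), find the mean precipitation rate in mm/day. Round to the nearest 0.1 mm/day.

P ≈ 1.7 mm/day

dPW/dt = (20.0 − 17.3) mm / (12/24 day) = +5.400 mm/day.
P = E + C − dPW/dt = 5.2 + (1.91) − (+5.400) = 1.7 mm/day.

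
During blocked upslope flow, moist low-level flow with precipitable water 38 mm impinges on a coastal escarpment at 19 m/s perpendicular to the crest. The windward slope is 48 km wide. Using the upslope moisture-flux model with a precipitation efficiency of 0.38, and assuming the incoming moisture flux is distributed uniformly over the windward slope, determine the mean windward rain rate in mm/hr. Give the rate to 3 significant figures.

R ≈ 20.6 mm/hr

Incoming column moisture flux per unit ridge length: F = V × PW = 19 × 38 = 722 mm·m/s.
Spread over the 48 km slope with efficiency ε = 0.38: R = ε·F/W = 0.38 × 722 / 48000 m = 5.716e-03 mm/s.
R = 5.716e-03 × 3600 = 20.6 mm/hr.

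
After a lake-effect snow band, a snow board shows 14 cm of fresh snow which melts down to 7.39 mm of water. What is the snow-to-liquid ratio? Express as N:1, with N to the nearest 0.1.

ratio ≈ 18.9

Ratio = snow depth / SWE = 140 mm / 7.39 mm = 18.9, i.e. 18.9:1.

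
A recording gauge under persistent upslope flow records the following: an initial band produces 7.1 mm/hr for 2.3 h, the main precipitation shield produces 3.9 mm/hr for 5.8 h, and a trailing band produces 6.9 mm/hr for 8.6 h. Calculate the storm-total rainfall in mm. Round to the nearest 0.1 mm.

total ≈ 98.3 mm

Total = Σ Rᵢ Δtᵢ = 7.1 × 2.3 + 3.9 × 5.8 + 6.9 × 8.6
      = 16.33 + 22.62 + 59.34 = 98.3 mm.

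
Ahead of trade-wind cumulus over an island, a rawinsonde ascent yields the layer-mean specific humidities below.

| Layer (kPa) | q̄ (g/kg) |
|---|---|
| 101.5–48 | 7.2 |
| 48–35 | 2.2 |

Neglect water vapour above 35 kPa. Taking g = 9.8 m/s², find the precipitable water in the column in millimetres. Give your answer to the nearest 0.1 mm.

Precipitable water is the column-integrated vapour mass per unit area: PW = (1/g) Σ q̄ Δp, with q in kg/kg and Δp in Pa (1 kg/m² of water = 1 mm).
Layer 101.5–48 kPa: Δp = 535 hPa = 53500 Pa, q̄ = 0.0072 kg/kg → 0.0072 × 53500 / 9.8 = 39.31 mm
Layer 48–35 kPa: Δp = 130 hPa = 13000 Pa, q̄ = 0.0022 kg/kg → 0.0022 × 13000 / 9.8 = 2.92 mm
PW = 39.31 + 2.92 = 42.23 ≈ 42.2 mm.

PW ≈ 42.2 mm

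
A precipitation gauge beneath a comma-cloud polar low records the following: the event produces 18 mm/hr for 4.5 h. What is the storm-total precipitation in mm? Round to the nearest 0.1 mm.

Total = Σ Rᵢ Δtᵢ = 18 × 4.5
      = 81 = 81.0 mm.

total ≈ 81.0 mm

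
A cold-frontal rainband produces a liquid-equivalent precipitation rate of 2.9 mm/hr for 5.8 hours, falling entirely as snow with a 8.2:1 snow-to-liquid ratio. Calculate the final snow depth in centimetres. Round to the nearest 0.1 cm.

snow depth ≈ 13.8 cm

Liquid-equivalent depth = 2.9 × 5.8 = 16.82 mm.
Snow depth = 16.82 mm × 8.2 = 137.924 mm = 13.8 cm.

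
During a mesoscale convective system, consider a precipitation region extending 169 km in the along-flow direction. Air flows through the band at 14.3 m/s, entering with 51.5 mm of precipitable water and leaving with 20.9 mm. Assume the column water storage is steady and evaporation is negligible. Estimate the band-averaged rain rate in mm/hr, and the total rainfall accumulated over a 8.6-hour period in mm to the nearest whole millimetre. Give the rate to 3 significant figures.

R ≈ 9.32 mm/hr; total ≈ 80 mm

Column moisture flux per unit crosswind length is F = V × PW.
Inflow: F_in = 14.3 × 51.5 = 736.45 mm·m/s
Outflow: F_out = 14.3 × 20.9 = 298.87 mm·m/s
Steady-state rate R = (F_in − F_out)/L = (736.45 − 298.87) / 169000 m = 2.589e-03 mm/s.
R = 2.589e-03 × 3600 = 9.32 mm/hr.
Over 8.6 h: total = 9.32 × 8.6 = 80.152 ≈ 80 mm.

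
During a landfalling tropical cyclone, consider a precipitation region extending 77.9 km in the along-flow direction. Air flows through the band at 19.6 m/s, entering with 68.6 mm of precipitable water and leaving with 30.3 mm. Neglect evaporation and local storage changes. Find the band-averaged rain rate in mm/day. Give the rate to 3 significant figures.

Column moisture flux per unit crosswind length is F = V × PW.
Inflow: F_in = 19.6 × 68.6 = 1344.56 mm·m/s
Outflow: F_out = 19.6 × 30.3 = 593.88 mm·m/s
Steady-state rate R = (F_in − F_out)/L = (1344.56 − 593.88) / 77900 m = 9.636e-03 mm/s.
R = 9.636e-03 × 3600 × 24 = 833 mm/day.

R ≈ 833 mm/day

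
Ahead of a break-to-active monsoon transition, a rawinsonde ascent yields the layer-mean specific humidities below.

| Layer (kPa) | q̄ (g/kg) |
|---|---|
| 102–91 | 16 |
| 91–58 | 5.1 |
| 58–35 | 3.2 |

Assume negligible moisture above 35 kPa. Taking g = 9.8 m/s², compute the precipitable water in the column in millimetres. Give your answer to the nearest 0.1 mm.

Precipitable water is the column-integrated vapour mass per unit area: PW = (1/g) Σ q̄ Δp, with q in kg/kg and Δp in Pa (1 kg/m² of water = 1 mm).
Layer 102–91 kPa: Δp = 110 hPa = 11000 Pa, q̄ = 0.016 kg/kg → 0.016 × 11000 / 9.8 = 17.96 mm
Layer 91–58 kPa: Δp = 330 hPa = 33000 Pa, q̄ = 0.0051 kg/kg → 0.0051 × 33000 / 9.8 = 17.17 mm
Layer 58–35 kPa: Δp = 230 hPa = 23000 Pa, q̄ = 0.0032 kg/kg → 0.0032 × 23000 / 9.8 = 7.51 mm
PW = 17.96 + 17.17 + 7.51 = 42.64 ≈ 42.6 mm.

PW ≈ 42.6 mm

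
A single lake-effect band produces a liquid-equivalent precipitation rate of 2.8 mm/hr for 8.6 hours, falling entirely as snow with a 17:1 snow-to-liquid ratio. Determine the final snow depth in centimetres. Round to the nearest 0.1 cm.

snow depth ≈ 40.9 cm

Liquid-equivalent depth = 2.8 × 8.6 = 24.08 mm.
Snow depth = 24.08 mm × 17 = 409.36 mm = 40.9 cm.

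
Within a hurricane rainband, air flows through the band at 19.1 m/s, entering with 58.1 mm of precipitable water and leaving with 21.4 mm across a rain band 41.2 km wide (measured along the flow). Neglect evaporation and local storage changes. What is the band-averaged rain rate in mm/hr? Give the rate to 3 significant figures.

Column moisture flux per unit crosswind length is F = V × PW.
Inflow: F_in = 19.1 × 58.1 = 1109.71 mm·m/s
Outflow: F_out = 19.1 × 21.4 = 408.74 mm·m/s
Steady-state rate R = (F_in − F_out)/L = (1109.71 − 408.74) / 41200 m = 1.701e-02 mm/s.
R = 1.701e-02 × 3600 = 61.2 mm/hr.

R ≈ 61.2 mm/hr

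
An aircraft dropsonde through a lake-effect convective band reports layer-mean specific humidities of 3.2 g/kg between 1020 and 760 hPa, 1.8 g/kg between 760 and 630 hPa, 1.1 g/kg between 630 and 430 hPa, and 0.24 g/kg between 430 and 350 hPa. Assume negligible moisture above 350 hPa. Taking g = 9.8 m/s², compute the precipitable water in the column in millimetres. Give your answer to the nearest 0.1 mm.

PW ≈ 13.3 mm

Precipitable water is the column-integrated vapour mass per unit area: PW = (1/g) Σ q̄ Δp, with q in kg/kg and Δp in Pa (1 kg/m² of water = 1 mm).
Layer 1020–760 hPa: Δp = 260 hPa = 26000 Pa, q̄ = 0.0032 kg/kg → 0.0032 × 26000 / 9.8 = 8.49 mm
Layer 760–630 hPa: Δp = 130 hPa = 13000 Pa, q̄ = 0.0018 kg/kg → 0.0018 × 13000 / 9.8 = 2.39 mm
Layer 630–430 hPa: Δp = 200 hPa = 20000 Pa, q̄ = 0.0011 kg/kg → 0.0011 × 20000 / 9.8 = 2.24 mm
Layer 430–350 hPa: Δp = 80 hPa = 8000 Pa, q̄ = 0.00024 kg/kg → 0.00024 × 8000 / 9.8 = 0.20 mm
PW = 8.49 + 2.39 + 2.24 + 0.20 = 13.32 ≈ 13.3 mm.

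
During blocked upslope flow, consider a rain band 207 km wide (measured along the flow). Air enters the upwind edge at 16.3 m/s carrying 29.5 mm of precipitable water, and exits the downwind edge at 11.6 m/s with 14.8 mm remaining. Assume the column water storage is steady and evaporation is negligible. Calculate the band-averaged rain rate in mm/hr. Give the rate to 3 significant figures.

Column moisture flux per unit crosswind length is F = V × PW.
Inflow: F_in = 16.3 × 29.5 = 480.85 mm·m/s
Outflow: F_out = 11.6 × 14.8 = 171.68 mm·m/s
Steady-state rate R = (F_in − F_out)/L = (480.85 − 171.68) / 207000 m = 1.494e-03 mm/s.
R = 1.494e-03 × 3600 = 5.38 mm/hr.

R ≈ 5.38 mm/hr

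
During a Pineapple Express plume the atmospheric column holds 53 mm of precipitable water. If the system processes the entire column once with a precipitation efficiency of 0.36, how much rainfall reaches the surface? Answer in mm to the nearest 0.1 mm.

rainfall ≈ 19.1 mm

Rainfall = ε × PW = 0.36 × 53 = 19.1 mm.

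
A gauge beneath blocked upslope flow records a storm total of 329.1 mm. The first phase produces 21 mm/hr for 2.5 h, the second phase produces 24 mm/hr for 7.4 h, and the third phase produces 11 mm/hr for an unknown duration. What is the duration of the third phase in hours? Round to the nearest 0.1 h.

duration ≈ 9.0 h

Known phases: 21 × 2.5 + 24 × 7.4 = 52.5 + 177.6 = 230.1 mm.
Remaining depth = 329.1 − 230.1 = 99 mm.
Duration = 99 / 11 = 9.0 h.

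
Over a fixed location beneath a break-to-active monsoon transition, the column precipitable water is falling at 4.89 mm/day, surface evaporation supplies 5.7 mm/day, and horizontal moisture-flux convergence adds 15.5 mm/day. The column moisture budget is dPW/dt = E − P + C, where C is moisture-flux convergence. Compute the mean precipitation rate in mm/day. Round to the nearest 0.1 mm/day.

P ≈ 26.1 mm/day

dPW/dt = -4.89 mm/day.
P = E + C − dPW/dt = 5.7 + (15.5) − (-4.89) = 26.1 mm/day.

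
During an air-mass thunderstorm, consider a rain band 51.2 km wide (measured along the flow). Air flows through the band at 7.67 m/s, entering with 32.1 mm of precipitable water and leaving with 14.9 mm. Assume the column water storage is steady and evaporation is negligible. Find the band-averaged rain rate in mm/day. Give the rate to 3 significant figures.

Column moisture flux per unit crosswind length is F = V × PW.
Inflow: F_in = 7.67 × 32.1 = 246.207 mm·m/s
Outflow: F_out = 7.67 × 14.9 = 114.283 mm·m/s
Steady-state rate R = (F_in − F_out)/L = (246.207 − 114.283) / 51200 m = 2.577e-03 mm/s.
R = 2.577e-03 × 3600 × 24 = 223 mm/day.

R ≈ 223 mm/day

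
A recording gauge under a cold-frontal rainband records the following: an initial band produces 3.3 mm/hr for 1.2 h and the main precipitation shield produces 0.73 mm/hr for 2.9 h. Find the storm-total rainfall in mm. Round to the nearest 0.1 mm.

total ≈ 6.1 mm

Total = Σ Rᵢ Δtᵢ = 3.3 × 1.2 + 0.73 × 2.9
      = 3.96 + 2.117 = 6.1 mm.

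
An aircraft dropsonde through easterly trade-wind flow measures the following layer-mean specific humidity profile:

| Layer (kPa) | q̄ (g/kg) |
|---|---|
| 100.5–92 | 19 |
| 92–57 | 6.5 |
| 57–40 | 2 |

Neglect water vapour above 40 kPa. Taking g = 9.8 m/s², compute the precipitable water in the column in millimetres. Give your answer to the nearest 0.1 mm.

Precipitable water is the column-integrated vapour mass per unit area: PW = (1/g) Σ q̄ Δp, with q in kg/kg and Δp in Pa (1 kg/m² of water = 1 mm).
Layer 100.5–92 kPa: Δp = 85 hPa = 8500 Pa, q̄ = 0.019 kg/kg → 0.019 × 8500 / 9.8 = 16.48 mm
Layer 92–57 kPa: Δp = 350 hPa = 35000 Pa, q̄ = 0.0065 kg/kg → 0.0065 × 35000 / 9.8 = 23.21 mm
Layer 57–40 kPa: Δp = 170 hPa = 17000 Pa, q̄ = 0.002 kg/kg → 0.002 × 17000 / 9.8 = 3.47 mm
PW = 16.48 + 23.21 + 3.47 = 43.16 ≈ 43.2 mm.

PW ≈ 43.2 mm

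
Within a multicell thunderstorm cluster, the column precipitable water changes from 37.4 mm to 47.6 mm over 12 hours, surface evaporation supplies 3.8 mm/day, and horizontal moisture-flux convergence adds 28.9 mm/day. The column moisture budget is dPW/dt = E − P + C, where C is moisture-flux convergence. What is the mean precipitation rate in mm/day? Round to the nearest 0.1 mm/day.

P ≈ 12.3 mm/day

dPW/dt = (47.6 − 37.4) mm / (12/24 day) = +20.400 mm/day.
P = E + C − dPW/dt = 3.8 + (28.9) − (+20.400) = 12.3 mm/day.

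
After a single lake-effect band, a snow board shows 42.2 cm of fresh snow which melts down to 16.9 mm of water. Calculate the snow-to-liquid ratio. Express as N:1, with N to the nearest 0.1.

Ratio = snow depth / SWE = 422 mm / 16.9 mm = 25.0, i.e. 25.0:1.

ratio ≈ 25.0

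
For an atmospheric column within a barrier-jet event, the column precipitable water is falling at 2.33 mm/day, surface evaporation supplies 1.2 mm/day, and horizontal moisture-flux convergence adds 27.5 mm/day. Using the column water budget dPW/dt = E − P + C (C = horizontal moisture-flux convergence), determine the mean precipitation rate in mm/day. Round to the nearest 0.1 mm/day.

P ≈ 31.0 mm/day

dPW/dt = -2.33 mm/day.
P = E + C − dPW/dt = 1.2 + (27.5) − (-2.33) = 31.0 mm/day.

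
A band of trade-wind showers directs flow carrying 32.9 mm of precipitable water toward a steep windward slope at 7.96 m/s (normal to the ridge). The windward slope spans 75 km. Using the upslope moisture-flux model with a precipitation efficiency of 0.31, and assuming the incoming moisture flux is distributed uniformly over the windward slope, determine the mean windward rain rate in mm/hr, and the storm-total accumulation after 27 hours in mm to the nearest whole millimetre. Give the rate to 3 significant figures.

R ≈ 3.90 mm/hr; total ≈ 105 mm

Incoming column moisture flux per unit ridge length: F = V × PW = 7.96 × 32.9 = 261.884 mm·m/s.
Spread over the 75 km slope with efficiency ε = 0.31: R = ε·F/W = 0.31 × 261.884 / 75000 m = 1.082e-03 mm/s.
R = 1.082e-03 × 3600 = 3.90 mm/hr.
Over 27 h: total = 3.90 × 27 = 105.3 ≈ 105 mm.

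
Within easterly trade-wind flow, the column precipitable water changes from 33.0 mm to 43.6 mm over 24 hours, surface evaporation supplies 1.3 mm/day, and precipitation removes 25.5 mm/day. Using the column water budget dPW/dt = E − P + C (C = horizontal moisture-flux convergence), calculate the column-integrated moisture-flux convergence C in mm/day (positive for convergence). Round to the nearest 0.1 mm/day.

C ≈ 34.8 mm/day

dPW/dt = (43.6 − 33.0) mm / (24/24 day) = +10.600 mm/day.
C = dPW/dt − E + P = (+10.600) − 1.3 + 25.5 = 34.8 mm/day.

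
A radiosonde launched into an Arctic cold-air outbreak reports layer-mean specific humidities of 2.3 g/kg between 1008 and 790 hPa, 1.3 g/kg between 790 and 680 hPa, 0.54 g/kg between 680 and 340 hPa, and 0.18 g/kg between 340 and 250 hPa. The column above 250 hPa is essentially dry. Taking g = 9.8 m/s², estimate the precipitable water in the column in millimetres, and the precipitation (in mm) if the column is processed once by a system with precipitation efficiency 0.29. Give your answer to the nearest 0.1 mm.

PW ≈ 8.6 mm; precipitation ≈ 2.5 mm

Precipitable water is the column-integrated vapour mass per unit area: PW = (1/g) Σ q̄ Δp, with q in kg/kg and Δp in Pa (1 kg/m² of water = 1 mm).
Layer 1008–790 hPa: Δp = 218 hPa = 21800 Pa, q̄ = 0.0023 kg/kg → 0.0023 × 21800 / 9.8 = 5.12 mm
Layer 790–680 hPa: Δp = 110 hPa = 11000 Pa, q̄ = 0.0013 kg/kg → 0.0013 × 11000 / 9.8 = 1.46 mm
Layer 680–340 hPa: Δp = 340 hPa = 34000 Pa, q̄ = 0.00054 kg/kg → 0.00054 × 34000 / 9.8 = 1.87 mm
Layer 340–250 hPa: Δp = 90 hPa = 9000 Pa, q̄ = 0.00018 kg/kg → 0.00018 × 9000 / 9.8 = 0.17 mm
PW = 5.12 + 1.46 + 1.87 + 0.17 = 8.62 ≈ 8.6 mm.
Precipitation = ε × PW = 0.29 × 8.6 = 2.5 mm.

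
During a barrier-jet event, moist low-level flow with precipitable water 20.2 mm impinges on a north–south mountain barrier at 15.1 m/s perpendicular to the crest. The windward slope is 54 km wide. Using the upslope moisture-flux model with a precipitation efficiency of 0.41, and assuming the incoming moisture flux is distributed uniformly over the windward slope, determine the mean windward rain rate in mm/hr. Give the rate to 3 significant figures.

R ≈ 8.34 mm/hr

Incoming column moisture flux per unit ridge length: F = V × PW = 15.1 × 20.2 = 305.02 mm·m/s.
Spread over the 54 km slope with efficiency ε = 0.41: R = ε·F/W = 0.41 × 305.02 / 54000 m = 2.316e-03 mm/s.
R = 2.316e-03 × 3600 = 8.34 mm/hr.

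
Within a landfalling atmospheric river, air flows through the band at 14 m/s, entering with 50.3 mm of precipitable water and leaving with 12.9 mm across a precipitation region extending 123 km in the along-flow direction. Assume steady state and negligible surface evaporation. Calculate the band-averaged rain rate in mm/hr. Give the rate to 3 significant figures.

R ≈ 15.3 mm/hr

Column moisture flux per unit crosswind length is F = V × PW.
Inflow: F_in = 14 × 50.3 = 704.2 mm·m/s
Outflow: F_out = 14 × 12.9 = 180.6 mm·m/s
Steady-state rate R = (F_in − F_out)/L = (704.2 − 180.6) / 123000 m = 4.257e-03 mm/s.
R = 4.257e-03 × 3600 = 15.3 mm/hr.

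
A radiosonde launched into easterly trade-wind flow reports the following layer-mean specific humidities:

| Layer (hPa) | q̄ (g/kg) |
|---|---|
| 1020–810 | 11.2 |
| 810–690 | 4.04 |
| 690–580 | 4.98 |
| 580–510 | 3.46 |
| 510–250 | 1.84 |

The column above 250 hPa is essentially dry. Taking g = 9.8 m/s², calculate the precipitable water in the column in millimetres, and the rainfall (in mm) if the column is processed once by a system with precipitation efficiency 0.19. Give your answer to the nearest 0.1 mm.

PW ≈ 41.9 mm; rainfall ≈ 8.0 mm

Precipitable water is the column-integrated vapour mass per unit area: PW = (1/g) Σ q̄ Δp, with q in kg/kg and Δp in Pa (1 kg/m² of water = 1 mm).
Layer 1020–810 hPa: Δp = 210 hPa = 21000 Pa, q̄ = 0.0112 kg/kg → 0.0112 × 21000 / 9.8 = 24.00 mm
Layer 810–690 hPa: Δp = 120 hPa = 12000 Pa, q̄ = 0.00404 kg/kg → 0.00404 × 12000 / 9.8 = 4.95 mm
Layer 690–580 hPa: Δp = 110 hPa = 11000 Pa, q̄ = 0.00498 kg/kg → 0.00498 × 11000 / 9.8 = 5.59 mm
Layer 580–510 hPa: Δp = 70 hPa = 7000 Pa, q̄ = 0.00346 kg/kg → 0.00346 × 7000 / 9.8 = 2.47 mm
Layer 510–250 hPa: Δp = 260 hPa = 26000 Pa, q̄ = 0.00184 kg/kg → 0.00184 × 26000 / 9.8 = 4.88 mm
PW = 24.00 + 4.95 + 5.59 + 2.47 + 4.88 = 41.89 ≈ 41.9 mm.
Rainfall = ε × PW = 0.19 × 41.9 = 8.0 mm.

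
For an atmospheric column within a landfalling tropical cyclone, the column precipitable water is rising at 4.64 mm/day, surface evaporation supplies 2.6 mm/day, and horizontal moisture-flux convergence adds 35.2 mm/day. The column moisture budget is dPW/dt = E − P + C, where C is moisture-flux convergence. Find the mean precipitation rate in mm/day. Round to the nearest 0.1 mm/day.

dPW/dt = +4.64 mm/day.
P = E + C − dPW/dt = 2.6 + (35.2) − (+4.64) = 33.2 mm/day.

P ≈ 33.2 mm/day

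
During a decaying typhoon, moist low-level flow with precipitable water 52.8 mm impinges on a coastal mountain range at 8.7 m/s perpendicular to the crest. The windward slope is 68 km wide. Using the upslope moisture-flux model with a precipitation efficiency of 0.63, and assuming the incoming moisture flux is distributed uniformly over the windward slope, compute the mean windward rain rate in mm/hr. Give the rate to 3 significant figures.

Incoming column moisture flux per unit ridge length: F = V × PW = 8.7 × 52.8 = 459.36 mm·m/s.
Spread over the 68 km slope with efficiency ε = 0.63: R = ε·F/W = 0.63 × 459.36 / 68000 m = 4.256e-03 mm/s.
R = 4.256e-03 × 3600 = 15.3 mm/hr.

R ≈ 15.3 mm/hr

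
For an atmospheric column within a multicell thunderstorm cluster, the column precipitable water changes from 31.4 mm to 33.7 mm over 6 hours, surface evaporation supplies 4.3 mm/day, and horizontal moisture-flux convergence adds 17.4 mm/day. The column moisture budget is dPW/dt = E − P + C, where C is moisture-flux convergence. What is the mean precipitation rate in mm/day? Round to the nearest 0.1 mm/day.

P ≈ 12.5 mm/day

dPW/dt = (33.7 − 31.4) mm / (6/24 day) = +9.200 mm/day.
P = E + C − dPW/dt = 4.3 + (17.4) − (+9.200) = 12.5 mm/day.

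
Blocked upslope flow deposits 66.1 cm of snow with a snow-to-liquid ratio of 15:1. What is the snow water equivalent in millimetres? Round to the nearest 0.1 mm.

SWE ≈ 44.1 mm

SWE = snow depth / ratio = 66.1 cm / 15 = 4.407 cm = 44.1 mm.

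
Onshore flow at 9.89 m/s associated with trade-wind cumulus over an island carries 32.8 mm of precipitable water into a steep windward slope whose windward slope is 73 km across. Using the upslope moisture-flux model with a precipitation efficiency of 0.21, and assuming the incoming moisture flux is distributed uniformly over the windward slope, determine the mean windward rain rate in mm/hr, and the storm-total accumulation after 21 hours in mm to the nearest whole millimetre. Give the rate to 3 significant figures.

R ≈ 3.36 mm/hr; total ≈ 71 mm

Incoming column moisture flux per unit ridge length: F = V × PW = 9.89 × 32.8 = 324.392 mm·m/s.
Spread over the 73 km slope with efficiency ε = 0.21: R = ε·F/W = 0.21 × 324.392 / 73000 m = 9.332e-04 mm/s.
R = 9.332e-04 × 3600 = 3.36 mm/hr.
Over 21 h: total = 3.36 × 21 = 70.56 ≈ 71 mm.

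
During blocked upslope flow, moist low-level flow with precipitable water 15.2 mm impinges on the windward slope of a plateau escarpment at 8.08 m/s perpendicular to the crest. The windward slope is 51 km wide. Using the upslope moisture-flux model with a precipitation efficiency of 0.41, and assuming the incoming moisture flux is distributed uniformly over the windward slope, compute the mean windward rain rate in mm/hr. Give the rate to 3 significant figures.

R ≈ 3.55 mm/hr

Incoming column moisture flux per unit ridge length: F = V × PW = 8.08 × 15.2 = 122.816 mm·m/s.
Spread over the 51 km slope with efficiency ε = 0.41: R = ε·F/W = 0.41 × 122.816 / 51000 m = 9.873e-04 mm/s.
R = 9.873e-04 × 3600 = 3.55 mm/hr.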